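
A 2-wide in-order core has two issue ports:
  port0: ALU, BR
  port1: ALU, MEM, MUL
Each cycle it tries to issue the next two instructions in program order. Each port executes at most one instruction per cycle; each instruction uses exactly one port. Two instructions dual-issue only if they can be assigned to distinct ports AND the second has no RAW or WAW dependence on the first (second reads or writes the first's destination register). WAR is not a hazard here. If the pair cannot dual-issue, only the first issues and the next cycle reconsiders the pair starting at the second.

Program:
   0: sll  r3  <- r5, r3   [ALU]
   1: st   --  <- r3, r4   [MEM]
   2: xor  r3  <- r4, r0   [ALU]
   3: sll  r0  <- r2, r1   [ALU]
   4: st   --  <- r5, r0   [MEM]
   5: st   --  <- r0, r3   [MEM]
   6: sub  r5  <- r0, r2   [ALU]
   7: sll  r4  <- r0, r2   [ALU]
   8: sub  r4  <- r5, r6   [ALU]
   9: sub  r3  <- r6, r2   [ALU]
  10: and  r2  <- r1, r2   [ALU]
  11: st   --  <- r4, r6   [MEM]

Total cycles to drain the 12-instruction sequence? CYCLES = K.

CYCLES = 8

#0 head=0: sll i0 RAW r3
#1 head=1: st+xor i1/i2 dual
#2 head=3: sll i3 RAW r0
#3 head=4: st i4 no-port MEM/MEM
#4 head=5: st+sub i5/i6 dual
#5 head=7: sll i7 WAW r4
#6 head=8: sub+sub i8/i9 dual
#7 head=10: and+st i10/i11 dual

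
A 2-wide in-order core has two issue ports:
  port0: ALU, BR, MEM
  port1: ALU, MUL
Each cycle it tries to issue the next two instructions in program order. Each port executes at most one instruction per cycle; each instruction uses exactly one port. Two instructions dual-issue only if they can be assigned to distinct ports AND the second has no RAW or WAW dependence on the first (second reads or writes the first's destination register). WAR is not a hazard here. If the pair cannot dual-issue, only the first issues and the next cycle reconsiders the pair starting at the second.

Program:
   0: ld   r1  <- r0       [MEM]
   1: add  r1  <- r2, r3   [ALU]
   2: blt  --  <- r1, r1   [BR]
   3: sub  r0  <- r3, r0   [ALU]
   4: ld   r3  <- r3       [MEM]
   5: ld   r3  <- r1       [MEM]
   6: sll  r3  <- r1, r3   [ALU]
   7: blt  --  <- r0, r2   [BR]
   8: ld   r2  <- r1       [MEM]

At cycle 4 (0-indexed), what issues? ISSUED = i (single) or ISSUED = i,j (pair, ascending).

ISSUED = 5

#0 head=0: ld.MEM i0 WAW r1
#1 head=1: add.ALU i1 RAW r1
#2 head=2: blt.BR+sub.ALU i2,i3 dual
#3 head=4: ld.MEM i4 no-port MEM/MEM
#4 head=5: ld.MEM i5 RAW+WAW r3
#5 head=6: sll.ALU+blt.BR i6,i7 dual
#6 head=8: ld.MEM i8 tail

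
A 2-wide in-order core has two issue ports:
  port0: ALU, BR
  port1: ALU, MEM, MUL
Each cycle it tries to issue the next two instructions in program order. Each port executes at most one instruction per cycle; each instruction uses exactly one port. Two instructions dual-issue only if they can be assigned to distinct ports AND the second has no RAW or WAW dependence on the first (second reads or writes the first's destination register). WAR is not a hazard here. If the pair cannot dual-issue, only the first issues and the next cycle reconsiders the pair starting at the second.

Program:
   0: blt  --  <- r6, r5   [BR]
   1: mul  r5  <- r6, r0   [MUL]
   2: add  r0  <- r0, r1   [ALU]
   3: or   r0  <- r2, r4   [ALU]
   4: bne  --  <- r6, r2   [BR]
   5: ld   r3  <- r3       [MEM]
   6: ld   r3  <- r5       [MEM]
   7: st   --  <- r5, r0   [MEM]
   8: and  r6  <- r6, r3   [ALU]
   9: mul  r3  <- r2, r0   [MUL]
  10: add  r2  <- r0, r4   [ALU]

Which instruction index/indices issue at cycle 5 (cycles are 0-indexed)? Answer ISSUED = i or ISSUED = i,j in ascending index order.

ISSUED = 7,8

  cy0 -> i0&i1 (blt.BR/mul.MUL) 2-wide
  cy1 -> i2 (add.ALU) WAW r0
  cy2 -> i3&i4 (or.ALU/bne.BR) 2-wide
  cy3 -> i5 (ld.MEM) no-port MEM/MEM
  cy4 -> i6 (ld.MEM) no-port MEM/MEM
  cy5 -> i7&i8 (st.MEM/and.ALU) 2-wide
  cy6 -> i9&i10 (mul.MUL/add.ALU) 2-wide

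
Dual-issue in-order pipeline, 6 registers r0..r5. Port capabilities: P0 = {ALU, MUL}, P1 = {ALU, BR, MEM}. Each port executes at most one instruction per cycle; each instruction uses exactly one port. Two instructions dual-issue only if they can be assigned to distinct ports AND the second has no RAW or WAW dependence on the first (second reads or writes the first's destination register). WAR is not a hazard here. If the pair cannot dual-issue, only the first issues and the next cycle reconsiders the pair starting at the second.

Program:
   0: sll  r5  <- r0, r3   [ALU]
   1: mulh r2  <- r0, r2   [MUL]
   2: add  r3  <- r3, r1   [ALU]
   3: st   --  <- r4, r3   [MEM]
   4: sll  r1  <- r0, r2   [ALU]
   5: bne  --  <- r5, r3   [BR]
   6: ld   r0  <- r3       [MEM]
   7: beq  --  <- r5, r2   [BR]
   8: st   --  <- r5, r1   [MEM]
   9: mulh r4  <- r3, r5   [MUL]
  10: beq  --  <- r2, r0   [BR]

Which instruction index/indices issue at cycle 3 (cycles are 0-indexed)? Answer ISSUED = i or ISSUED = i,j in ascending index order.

  cy0 -> i0,i1 (sll.ALU/mulh.MUL) pair
  cy1 -> i2 (add.ALU) RAW r3
  cy2 -> i3,i4 (st.MEM/sll.ALU) pair
  cy3 -> i5 (bne.BR) no-port BR/MEM
  cy4 -> i6 (ld.MEM) no-port MEM/BR
  cy5 -> i7 (beq.BR) no-port BR/MEM
  cy6 -> i8,i9 (st.MEM/mulh.MUL) pair
  cy7 -> i10 (beq.BR) tail

ISSUED = 5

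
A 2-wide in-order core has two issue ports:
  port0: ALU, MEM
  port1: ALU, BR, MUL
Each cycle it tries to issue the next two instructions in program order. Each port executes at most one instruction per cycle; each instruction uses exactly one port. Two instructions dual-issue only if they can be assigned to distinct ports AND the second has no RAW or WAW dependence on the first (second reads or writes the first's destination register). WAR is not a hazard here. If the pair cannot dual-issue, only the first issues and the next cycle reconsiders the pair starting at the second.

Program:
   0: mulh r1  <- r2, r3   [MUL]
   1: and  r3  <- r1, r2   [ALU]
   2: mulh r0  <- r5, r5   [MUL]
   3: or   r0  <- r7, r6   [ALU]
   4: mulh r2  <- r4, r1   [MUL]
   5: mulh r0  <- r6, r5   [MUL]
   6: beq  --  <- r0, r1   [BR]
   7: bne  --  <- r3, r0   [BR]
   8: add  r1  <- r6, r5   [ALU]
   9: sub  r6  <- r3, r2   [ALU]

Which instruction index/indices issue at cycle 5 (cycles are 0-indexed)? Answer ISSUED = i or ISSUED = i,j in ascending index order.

0. mulh @i0  | RAW r1
1. and mulh @i1&i2  | pair
2. or mulh @i3&i4  | pair
3. mulh @i5  | no-port MUL/BR
4. beq @i6  | no-port BR/BR
5. bne add @i7&i8  | pair
6. sub @i9  | tail

ISSUED = 7,8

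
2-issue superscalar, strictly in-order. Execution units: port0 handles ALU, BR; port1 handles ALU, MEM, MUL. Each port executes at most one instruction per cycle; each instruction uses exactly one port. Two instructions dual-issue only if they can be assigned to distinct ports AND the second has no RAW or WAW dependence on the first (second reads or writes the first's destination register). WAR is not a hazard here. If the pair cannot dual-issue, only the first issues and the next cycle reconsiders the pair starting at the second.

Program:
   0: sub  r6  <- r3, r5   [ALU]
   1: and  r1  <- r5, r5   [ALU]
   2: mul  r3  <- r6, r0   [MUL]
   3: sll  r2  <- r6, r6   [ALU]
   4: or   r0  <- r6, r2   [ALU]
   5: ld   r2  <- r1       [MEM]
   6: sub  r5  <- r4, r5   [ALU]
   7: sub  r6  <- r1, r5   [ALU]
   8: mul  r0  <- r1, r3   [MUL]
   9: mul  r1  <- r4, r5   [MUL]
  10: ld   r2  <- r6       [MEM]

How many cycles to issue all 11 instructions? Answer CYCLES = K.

#0 head=0: sub/and i0+i1 2-wide
#1 head=2: mul/sll i2+i3 2-wide
#2 head=4: or/ld i4+i5 2-wide
#3 head=6: sub i6 RAW r5
#4 head=7: sub/mul i7+i8 2-wide
#5 head=9: mul i9 no-port MUL/MEM
#6 head=10: ld i10 tail

CYCLES = 7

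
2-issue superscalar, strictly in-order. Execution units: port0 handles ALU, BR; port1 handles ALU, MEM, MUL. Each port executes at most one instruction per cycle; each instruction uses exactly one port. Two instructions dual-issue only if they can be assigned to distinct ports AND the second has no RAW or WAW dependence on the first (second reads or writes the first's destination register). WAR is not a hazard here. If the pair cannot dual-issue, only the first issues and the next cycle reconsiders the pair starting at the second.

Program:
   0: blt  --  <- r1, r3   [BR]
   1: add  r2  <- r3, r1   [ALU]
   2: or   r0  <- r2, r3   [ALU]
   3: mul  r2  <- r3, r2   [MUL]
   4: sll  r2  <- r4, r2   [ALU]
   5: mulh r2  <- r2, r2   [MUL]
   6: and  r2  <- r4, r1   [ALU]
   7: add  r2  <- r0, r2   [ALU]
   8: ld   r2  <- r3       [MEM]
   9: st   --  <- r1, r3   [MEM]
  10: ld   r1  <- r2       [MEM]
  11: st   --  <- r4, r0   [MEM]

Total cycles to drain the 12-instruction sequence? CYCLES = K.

t=0 i0/i1:blt.BR;add.ALU ; dual
t=1 i2/i3:or.ALU;mul.MUL ; dual
t=2 i4:sll.ALU ; RAW+WAW r2
t=3 i5:mulh.MUL ; WAW r2
t=4 i6:and.ALU ; RAW+WAW r2
t=5 i7:add.ALU ; WAW r2
t=6 i8:ld.MEM ; no-port MEM/MEM
t=7 i9:st.MEM ; no-port MEM/MEM
t=8 i10:ld.MEM ; no-port MEM/MEM
t=9 i11:st.MEM ; tail

CYCLES = 10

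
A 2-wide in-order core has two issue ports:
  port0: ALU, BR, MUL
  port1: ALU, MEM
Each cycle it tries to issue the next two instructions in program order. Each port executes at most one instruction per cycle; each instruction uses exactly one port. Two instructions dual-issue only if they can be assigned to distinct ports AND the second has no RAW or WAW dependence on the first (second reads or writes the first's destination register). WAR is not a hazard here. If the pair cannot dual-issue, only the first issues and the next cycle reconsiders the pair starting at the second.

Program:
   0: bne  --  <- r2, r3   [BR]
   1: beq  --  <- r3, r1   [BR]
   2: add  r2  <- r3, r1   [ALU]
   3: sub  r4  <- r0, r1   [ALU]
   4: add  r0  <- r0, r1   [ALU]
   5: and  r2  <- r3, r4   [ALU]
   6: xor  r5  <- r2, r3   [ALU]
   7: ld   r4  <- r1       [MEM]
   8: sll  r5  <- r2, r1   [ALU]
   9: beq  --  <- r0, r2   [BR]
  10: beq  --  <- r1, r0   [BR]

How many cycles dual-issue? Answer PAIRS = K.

PAIRS = 4

c0: i0 bne.BR  no-port BR/BR
c1: i1&i2 beq.BR add.ALU  pair
c2: i3&i4 sub.ALU add.ALU  pair
c3: i5 and.ALU  RAW r2
c4: i6&i7 xor.ALU ld.MEM  pair
c5: i8&i9 sll.ALU beq.BR  pair
c6: i10 beq.BR  tail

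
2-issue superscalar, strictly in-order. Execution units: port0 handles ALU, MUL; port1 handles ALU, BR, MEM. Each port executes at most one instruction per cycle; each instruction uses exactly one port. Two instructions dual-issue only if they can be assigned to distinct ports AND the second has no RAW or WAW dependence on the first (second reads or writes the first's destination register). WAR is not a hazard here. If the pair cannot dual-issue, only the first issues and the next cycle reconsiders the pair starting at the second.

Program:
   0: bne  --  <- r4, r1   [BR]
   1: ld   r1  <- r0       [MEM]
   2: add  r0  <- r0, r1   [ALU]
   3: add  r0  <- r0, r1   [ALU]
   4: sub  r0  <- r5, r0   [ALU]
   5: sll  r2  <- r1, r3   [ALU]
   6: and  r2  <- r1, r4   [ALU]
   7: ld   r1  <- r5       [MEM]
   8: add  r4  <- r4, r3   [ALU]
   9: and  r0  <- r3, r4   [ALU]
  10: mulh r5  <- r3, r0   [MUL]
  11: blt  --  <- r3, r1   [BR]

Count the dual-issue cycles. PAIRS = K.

t=0 i0:bne.BR ; no-port BR/MEM
t=1 i1:ld.MEM ; RAW r1
t=2 i2:add.ALU ; RAW+WAW r0
t=3 i3:add.ALU ; RAW+WAW r0
t=4 i4+i5:sub.ALU+sll.ALU ; dual
t=5 i6+i7:and.ALU+ld.MEM ; dual
t=6 i8:add.ALU ; RAW r4
t=7 i9:and.ALU ; RAW r0
t=8 i10+i11:mulh.MUL+blt.BR ; dual

PAIRS = 3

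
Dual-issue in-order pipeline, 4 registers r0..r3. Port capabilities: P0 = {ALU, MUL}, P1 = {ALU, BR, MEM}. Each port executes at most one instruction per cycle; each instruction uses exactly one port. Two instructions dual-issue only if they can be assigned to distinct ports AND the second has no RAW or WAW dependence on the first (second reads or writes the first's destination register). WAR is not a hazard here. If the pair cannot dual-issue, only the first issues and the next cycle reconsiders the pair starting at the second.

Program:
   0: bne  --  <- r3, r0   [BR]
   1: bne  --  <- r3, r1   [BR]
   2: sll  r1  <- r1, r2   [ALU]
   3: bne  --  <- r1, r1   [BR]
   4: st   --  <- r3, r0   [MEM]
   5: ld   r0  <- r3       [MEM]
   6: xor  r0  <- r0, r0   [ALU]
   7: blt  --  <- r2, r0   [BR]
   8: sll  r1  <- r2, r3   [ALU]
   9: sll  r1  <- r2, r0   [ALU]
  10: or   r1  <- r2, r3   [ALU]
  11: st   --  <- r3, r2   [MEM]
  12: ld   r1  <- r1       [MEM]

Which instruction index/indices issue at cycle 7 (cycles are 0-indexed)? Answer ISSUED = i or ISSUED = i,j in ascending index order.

ISSUED = 9

c0: i0 bne  no-port BR/BR
c1: i1/i2 bne sll  dual
c2: i3 bne  no-port BR/MEM
c3: i4 st  no-port MEM/MEM
c4: i5 ld  RAW+WAW r0
c5: i6 xor  RAW r0
c6: i7/i8 blt sll  dual
c7: i9 sll  WAW r1
c8: i10/i11 or st  dual
c9: i12 ld  tail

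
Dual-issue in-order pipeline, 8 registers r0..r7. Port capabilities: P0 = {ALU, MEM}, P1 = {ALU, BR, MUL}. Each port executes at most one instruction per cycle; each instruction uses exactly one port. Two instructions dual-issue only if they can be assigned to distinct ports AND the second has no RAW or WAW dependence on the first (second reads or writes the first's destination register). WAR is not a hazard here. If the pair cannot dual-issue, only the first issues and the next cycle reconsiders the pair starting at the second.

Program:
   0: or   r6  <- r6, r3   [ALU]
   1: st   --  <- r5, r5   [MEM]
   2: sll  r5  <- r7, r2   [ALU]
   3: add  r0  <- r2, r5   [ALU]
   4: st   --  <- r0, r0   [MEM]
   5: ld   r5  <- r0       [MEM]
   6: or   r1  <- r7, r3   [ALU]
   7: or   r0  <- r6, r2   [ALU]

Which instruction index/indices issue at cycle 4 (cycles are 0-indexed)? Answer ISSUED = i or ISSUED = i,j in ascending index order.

ISSUED = 5,6

t=0 i0/i1:or.ALU;st.MEM ; dual
t=1 i2:sll.ALU ; RAW r5
t=2 i3:add.ALU ; RAW r0
t=3 i4:st.MEM ; no-port MEM/MEM
t=4 i5/i6:ld.MEM;or.ALU ; dual
t=5 i7:or.ALU ; tail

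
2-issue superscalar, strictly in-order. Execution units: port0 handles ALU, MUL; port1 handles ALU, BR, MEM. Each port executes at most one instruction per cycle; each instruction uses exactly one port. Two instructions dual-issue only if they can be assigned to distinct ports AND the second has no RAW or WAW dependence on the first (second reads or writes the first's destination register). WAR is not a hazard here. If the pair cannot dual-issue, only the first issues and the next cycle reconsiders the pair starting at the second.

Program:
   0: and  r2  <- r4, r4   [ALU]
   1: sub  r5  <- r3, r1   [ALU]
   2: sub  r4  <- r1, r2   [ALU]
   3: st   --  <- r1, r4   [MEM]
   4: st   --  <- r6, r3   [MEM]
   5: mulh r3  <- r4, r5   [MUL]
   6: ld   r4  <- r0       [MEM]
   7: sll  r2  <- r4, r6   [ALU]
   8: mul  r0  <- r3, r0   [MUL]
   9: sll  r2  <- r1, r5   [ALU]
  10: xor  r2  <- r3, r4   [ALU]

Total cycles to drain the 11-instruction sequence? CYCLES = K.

CYCLES = 8

t=0 i0+i1:and+sub ; 2-wide
t=1 i2:sub ; RAW r4
t=2 i3:st ; no-port MEM/MEM
t=3 i4+i5:st+mulh ; 2-wide
t=4 i6:ld ; RAW r4
t=5 i7+i8:sll+mul ; 2-wide
t=6 i9:sll ; WAW r2
t=7 i10:xor ; tail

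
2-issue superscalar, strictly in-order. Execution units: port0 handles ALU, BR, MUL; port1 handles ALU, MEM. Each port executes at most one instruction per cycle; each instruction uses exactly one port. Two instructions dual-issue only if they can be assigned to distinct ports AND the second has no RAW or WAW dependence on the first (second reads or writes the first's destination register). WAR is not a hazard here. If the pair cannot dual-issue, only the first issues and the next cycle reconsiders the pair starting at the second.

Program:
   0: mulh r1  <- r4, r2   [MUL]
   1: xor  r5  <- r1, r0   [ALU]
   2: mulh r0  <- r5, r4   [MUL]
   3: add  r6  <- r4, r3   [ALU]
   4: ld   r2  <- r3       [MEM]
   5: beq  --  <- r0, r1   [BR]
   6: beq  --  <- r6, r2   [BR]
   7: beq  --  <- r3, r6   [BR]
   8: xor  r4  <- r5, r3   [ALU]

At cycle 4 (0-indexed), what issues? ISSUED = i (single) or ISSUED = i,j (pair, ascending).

ISSUED = 6

c0: i0 mulh  RAW r1
c1: i1 xor  RAW r5
c2: i2+i3 mulh+add  2-wide
c3: i4+i5 ld+beq  2-wide
c4: i6 beq  no-port BR/BR
c5: i7+i8 beq+xor  2-wide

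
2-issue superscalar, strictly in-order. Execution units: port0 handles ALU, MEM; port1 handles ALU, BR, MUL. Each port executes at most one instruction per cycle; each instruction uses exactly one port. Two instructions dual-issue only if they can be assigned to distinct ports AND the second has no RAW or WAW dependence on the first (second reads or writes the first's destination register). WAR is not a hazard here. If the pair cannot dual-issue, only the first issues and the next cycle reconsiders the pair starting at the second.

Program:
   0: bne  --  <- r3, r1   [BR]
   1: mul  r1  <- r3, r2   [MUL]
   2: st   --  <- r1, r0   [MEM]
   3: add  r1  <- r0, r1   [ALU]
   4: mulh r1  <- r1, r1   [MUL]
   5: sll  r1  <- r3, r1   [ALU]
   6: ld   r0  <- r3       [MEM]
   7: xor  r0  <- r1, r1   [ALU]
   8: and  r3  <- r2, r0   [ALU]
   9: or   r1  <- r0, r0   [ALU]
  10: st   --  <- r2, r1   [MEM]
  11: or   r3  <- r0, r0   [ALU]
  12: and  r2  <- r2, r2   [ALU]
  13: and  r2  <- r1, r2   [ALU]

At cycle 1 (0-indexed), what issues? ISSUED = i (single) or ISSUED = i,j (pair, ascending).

0. bne.BR @i0  | no-port BR/MUL
1. mul.MUL @i1  | RAW r1
2. st.MEM+add.ALU @i2,i3  | dual
3. mulh.MUL @i4  | RAW+WAW r1
4. sll.ALU+ld.MEM @i5,i6  | dual
5. xor.ALU @i7  | RAW r0
6. and.ALU+or.ALU @i8,i9  | dual
7. st.MEM+or.ALU @i10,i11  | dual
8. and.ALU @i12  | RAW+WAW r2
9. and.ALU @i13  | tail

ISSUED = 1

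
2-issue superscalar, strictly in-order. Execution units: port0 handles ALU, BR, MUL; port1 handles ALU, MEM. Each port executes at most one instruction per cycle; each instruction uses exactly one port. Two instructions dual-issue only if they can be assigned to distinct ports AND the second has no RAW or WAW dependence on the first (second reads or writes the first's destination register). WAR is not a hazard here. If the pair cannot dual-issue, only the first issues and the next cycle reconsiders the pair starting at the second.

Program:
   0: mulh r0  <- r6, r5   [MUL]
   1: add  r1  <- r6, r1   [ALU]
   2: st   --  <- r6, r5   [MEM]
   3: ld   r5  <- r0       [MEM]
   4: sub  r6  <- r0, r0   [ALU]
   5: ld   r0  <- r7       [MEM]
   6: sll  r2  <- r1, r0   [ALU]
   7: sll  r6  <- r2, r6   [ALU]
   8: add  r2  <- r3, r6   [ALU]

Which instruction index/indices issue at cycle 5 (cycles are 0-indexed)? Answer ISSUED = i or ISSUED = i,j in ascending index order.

t=0 i0/i1:mulh.MUL+add.ALU ; 2-wide
t=1 i2:st.MEM ; no-port MEM/MEM
t=2 i3/i4:ld.MEM+sub.ALU ; 2-wide
t=3 i5:ld.MEM ; RAW r0
t=4 i6:sll.ALU ; RAW r2
t=5 i7:sll.ALU ; RAW r6
t=6 i8:add.ALU ; tail

ISSUED = 7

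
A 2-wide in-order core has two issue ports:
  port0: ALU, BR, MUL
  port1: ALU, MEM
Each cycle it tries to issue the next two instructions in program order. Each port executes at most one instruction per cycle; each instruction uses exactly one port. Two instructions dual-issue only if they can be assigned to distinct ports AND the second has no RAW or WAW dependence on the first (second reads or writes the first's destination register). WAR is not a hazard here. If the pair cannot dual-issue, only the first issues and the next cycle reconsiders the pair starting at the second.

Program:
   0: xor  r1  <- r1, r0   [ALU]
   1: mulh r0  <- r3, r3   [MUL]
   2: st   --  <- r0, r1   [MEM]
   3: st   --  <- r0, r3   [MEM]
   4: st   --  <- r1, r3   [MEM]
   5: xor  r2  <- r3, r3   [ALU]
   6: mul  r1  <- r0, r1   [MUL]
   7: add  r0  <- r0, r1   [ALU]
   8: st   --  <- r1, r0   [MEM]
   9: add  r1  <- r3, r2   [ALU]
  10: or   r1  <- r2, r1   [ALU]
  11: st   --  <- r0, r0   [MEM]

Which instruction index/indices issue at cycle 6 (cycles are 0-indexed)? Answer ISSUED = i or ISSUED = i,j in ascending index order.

ISSUED = 8,9

  cy0 -> i0/i1 (xor mulh) 2-wide
  cy1 -> i2 (st) no-port MEM/MEM
  cy2 -> i3 (st) no-port MEM/MEM
  cy3 -> i4/i5 (st xor) 2-wide
  cy4 -> i6 (mul) RAW r1
  cy5 -> i7 (add) RAW r0
  cy6 -> i8/i9 (st add) 2-wide
  cy7 -> i10/i11 (or st) 2-wide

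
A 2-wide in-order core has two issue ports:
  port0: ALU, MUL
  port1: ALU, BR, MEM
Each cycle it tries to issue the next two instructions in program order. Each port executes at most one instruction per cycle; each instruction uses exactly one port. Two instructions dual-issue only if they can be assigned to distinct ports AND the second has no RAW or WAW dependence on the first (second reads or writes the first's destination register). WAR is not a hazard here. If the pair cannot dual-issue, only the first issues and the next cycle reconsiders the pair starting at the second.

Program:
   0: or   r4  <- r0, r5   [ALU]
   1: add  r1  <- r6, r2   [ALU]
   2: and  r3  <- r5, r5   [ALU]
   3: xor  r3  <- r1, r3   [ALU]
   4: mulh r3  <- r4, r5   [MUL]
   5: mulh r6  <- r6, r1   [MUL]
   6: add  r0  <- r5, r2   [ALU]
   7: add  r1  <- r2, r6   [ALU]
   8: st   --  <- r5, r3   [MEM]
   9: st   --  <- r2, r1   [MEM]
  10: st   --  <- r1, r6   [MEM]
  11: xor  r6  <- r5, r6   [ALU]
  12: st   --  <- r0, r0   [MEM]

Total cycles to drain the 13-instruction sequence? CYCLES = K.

CYCLES = 9

c0: i0&i1 or/add  pair
c1: i2 and  RAW+WAW r3
c2: i3 xor  WAW r3
c3: i4 mulh  no-port MUL/MUL
c4: i5&i6 mulh/add  pair
c5: i7&i8 add/st  pair
c6: i9 st  no-port MEM/MEM
c7: i10&i11 st/xor  pair
c8: i12 st  tail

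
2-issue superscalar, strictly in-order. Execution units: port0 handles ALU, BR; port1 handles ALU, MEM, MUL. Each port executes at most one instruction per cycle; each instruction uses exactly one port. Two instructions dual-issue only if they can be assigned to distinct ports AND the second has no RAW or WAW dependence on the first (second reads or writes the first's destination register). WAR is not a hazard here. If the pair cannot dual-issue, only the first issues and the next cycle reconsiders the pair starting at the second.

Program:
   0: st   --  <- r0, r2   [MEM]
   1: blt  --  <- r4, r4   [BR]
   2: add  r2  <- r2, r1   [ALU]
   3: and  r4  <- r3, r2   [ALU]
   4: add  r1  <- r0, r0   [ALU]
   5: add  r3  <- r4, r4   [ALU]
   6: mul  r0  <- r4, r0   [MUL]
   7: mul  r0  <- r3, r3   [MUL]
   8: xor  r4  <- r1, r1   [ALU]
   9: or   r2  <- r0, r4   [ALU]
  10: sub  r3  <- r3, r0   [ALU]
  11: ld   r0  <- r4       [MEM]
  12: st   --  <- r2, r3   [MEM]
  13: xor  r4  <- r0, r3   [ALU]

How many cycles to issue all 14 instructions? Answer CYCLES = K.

CYCLES = 8

t=0 i0/i1:st blt ; dual
t=1 i2:add ; RAW r2
t=2 i3/i4:and add ; dual
t=3 i5/i6:add mul ; dual
t=4 i7/i8:mul xor ; dual
t=5 i9/i10:or sub ; dual
t=6 i11:ld ; no-port MEM/MEM
t=7 i12/i13:st xor ; dual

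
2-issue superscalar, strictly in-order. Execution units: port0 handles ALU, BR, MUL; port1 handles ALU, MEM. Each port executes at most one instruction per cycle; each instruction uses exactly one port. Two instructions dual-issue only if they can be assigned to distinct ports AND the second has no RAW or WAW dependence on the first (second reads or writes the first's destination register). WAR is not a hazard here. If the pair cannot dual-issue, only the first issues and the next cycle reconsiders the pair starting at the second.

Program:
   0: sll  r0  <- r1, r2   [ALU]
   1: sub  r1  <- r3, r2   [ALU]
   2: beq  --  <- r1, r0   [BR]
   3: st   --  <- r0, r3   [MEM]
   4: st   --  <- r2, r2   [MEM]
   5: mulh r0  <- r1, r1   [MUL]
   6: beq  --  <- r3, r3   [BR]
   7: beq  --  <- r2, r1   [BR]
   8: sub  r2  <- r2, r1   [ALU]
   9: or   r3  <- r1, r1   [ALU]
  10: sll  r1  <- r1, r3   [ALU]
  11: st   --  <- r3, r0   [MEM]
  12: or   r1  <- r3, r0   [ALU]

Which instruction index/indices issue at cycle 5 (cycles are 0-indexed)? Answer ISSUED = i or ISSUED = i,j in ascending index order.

0. sll.ALU;sub.ALU @i0+i1  | dual
1. beq.BR;st.MEM @i2+i3  | dual
2. st.MEM;mulh.MUL @i4+i5  | dual
3. beq.BR @i6  | no-port BR/BR
4. beq.BR;sub.ALU @i7+i8  | dual
5. or.ALU @i9  | RAW r3
6. sll.ALU;st.MEM @i10+i11  | dual
7. or.ALU @i12  | tail

ISSUED = 9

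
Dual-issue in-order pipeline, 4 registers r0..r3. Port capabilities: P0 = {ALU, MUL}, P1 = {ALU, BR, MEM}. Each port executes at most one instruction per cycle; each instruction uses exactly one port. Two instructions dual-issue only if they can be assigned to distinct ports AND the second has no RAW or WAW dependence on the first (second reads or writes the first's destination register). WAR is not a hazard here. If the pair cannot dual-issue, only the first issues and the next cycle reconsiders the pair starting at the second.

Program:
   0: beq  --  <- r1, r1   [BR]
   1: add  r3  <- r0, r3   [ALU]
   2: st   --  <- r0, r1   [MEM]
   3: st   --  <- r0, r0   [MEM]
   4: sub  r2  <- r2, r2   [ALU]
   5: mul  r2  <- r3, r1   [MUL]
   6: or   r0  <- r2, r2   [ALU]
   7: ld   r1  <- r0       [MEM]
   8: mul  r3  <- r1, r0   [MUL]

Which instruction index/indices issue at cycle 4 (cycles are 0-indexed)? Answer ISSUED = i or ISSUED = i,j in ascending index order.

ISSUED = 6

0. beq.BR add.ALU @i0&i1  | 2-wide
1. st.MEM @i2  | no-port MEM/MEM
2. st.MEM sub.ALU @i3&i4  | 2-wide
3. mul.MUL @i5  | RAW r2
4. or.ALU @i6  | RAW r0
5. ld.MEM @i7  | RAW r1
6. mul.MUL @i8  | tail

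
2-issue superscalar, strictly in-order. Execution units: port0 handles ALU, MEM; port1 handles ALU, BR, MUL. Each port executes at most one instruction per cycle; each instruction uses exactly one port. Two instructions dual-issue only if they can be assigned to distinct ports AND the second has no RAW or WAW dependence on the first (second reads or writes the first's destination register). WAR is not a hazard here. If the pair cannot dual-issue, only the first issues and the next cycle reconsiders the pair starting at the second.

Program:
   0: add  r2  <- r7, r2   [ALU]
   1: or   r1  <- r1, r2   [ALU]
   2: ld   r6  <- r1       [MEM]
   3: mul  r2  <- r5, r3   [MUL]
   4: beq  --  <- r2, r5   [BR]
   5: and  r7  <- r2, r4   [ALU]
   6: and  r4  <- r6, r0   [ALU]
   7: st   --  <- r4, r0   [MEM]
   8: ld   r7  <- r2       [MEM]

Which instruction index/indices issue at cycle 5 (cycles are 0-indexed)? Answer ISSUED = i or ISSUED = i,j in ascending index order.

  cy0 -> i0 (add) RAW r2
  cy1 -> i1 (or) RAW r1
  cy2 -> i2,i3 (ld/mul) dual
  cy3 -> i4,i5 (beq/and) dual
  cy4 -> i6 (and) RAW r4
  cy5 -> i7 (st) no-port MEM/MEM
  cy6 -> i8 (ld) tail

ISSUED = 7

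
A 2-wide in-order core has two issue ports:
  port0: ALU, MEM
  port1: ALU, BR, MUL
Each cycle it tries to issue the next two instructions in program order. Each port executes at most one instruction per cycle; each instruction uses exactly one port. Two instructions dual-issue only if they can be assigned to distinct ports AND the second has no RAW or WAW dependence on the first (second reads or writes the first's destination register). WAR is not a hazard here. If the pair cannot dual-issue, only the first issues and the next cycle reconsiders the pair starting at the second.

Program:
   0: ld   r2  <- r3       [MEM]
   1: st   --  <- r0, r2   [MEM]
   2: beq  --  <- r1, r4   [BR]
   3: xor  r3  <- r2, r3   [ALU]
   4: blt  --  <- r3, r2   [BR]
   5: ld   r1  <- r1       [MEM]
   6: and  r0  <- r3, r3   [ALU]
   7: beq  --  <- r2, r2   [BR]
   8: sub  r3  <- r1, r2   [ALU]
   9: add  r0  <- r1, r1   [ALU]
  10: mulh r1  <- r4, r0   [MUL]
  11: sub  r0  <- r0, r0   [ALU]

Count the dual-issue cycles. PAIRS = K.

#0 head=0: ld.MEM i0 no-port MEM/MEM
#1 head=1: st.MEM beq.BR i1/i2 2-wide
#2 head=3: xor.ALU i3 RAW r3
#3 head=4: blt.BR ld.MEM i4/i5 2-wide
#4 head=6: and.ALU beq.BR i6/i7 2-wide
#5 head=8: sub.ALU add.ALU i8/i9 2-wide
#6 head=10: mulh.MUL sub.ALU i10/i11 2-wide

PAIRS = 5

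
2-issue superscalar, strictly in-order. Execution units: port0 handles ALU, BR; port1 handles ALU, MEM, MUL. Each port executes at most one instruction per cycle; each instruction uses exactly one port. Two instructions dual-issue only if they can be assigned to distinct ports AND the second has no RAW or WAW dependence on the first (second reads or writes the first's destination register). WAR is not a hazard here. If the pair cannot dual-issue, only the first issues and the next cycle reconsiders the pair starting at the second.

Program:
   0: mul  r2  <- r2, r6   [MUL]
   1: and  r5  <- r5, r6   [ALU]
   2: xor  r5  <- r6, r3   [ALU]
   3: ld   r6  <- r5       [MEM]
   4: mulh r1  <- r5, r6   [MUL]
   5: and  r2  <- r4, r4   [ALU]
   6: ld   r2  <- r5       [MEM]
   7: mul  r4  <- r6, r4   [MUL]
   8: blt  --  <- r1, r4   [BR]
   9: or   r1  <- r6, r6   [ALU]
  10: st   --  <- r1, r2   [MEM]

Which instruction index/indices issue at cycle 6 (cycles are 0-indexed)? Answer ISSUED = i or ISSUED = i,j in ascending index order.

#0 head=0: mul.MUL/and.ALU i0+i1 dual
#1 head=2: xor.ALU i2 RAW r5
#2 head=3: ld.MEM i3 no-port MEM/MUL
#3 head=4: mulh.MUL/and.ALU i4+i5 dual
#4 head=6: ld.MEM i6 no-port MEM/MUL
#5 head=7: mul.MUL i7 RAW r4
#6 head=8: blt.BR/or.ALU i8+i9 dual
#7 head=10: st.MEM i10 tail

ISSUED = 8,9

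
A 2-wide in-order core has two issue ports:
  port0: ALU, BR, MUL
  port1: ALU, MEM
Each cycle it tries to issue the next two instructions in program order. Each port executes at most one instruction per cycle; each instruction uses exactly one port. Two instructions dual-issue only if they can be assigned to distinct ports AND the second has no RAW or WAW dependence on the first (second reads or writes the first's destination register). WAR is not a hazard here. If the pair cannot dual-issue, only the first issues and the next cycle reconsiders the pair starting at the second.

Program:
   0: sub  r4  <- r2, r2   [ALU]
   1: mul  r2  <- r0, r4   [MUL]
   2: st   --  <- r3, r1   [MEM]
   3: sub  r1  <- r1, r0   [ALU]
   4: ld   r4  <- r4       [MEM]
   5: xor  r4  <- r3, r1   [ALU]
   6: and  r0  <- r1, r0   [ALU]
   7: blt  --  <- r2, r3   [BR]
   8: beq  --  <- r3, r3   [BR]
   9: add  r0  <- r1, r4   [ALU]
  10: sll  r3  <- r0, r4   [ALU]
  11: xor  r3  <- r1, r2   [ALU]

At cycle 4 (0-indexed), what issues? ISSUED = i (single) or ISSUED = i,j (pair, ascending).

ISSUED = 7

c0: i0 sub.ALU  RAW r4
c1: i1&i2 mul.MUL;st.MEM  pair
c2: i3&i4 sub.ALU;ld.MEM  pair
c3: i5&i6 xor.ALU;and.ALU  pair
c4: i7 blt.BR  no-port BR/BR
c5: i8&i9 beq.BR;add.ALU  pair
c6: i10 sll.ALU  WAW r3
c7: i11 xor.ALU  tail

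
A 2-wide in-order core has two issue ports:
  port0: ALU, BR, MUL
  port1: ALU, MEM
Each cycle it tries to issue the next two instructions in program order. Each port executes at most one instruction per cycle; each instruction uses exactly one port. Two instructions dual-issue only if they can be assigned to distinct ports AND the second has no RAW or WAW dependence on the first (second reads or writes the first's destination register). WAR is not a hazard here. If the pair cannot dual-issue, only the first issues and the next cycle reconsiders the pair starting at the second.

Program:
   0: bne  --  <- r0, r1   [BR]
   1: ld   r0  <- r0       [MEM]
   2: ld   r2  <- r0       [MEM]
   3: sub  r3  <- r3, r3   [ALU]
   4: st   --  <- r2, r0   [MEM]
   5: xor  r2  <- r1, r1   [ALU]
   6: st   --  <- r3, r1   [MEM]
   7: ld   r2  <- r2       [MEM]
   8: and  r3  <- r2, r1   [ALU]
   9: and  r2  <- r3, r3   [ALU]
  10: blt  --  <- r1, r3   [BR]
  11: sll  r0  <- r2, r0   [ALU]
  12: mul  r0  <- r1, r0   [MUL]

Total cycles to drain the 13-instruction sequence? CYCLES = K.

CYCLES = 9

#0 head=0: bne/ld i0+i1 dual
#1 head=2: ld/sub i2+i3 dual
#2 head=4: st/xor i4+i5 dual
#3 head=6: st i6 no-port MEM/MEM
#4 head=7: ld i7 RAW r2
#5 head=8: and i8 RAW r3
#6 head=9: and/blt i9+i10 dual
#7 head=11: sll i11 RAW+WAW r0
#8 head=12: mul i12 tail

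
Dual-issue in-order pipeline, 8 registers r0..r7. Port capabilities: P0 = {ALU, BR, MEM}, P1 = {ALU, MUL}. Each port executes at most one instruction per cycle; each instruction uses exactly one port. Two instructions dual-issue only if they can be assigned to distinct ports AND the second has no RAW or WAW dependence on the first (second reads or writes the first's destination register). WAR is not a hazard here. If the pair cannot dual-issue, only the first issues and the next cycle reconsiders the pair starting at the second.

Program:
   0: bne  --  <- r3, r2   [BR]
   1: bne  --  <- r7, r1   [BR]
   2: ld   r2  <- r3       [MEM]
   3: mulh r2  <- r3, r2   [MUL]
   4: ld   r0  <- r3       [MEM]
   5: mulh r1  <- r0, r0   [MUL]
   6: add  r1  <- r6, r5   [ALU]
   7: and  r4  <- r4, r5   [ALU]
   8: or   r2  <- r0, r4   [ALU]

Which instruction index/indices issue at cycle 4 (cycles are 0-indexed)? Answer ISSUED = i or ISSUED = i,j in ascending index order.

ISSUED = 5

c0: i0 bne  no-port BR/BR
c1: i1 bne  no-port BR/MEM
c2: i2 ld  RAW+WAW r2
c3: i3/i4 mulh;ld  2-wide
c4: i5 mulh  WAW r1
c5: i6/i7 add;and  2-wide
c6: i8 or  tail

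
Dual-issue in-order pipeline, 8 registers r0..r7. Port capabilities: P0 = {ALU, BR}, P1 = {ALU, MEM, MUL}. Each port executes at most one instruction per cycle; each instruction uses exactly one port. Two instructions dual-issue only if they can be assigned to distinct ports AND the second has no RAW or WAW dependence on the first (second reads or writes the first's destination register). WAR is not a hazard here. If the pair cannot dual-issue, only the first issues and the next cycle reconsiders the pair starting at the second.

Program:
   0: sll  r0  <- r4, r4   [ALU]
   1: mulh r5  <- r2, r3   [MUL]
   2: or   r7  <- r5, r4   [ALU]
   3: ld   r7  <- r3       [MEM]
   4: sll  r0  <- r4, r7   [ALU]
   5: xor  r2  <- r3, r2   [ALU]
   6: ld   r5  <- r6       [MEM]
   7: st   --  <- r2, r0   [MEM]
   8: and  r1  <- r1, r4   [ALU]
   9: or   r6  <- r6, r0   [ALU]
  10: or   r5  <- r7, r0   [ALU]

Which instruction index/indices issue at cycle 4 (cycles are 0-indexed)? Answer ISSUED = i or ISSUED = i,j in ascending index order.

[0] i0+i1  sll.ALU mulh.MUL  -- 2-wide
[1] i2  or.ALU  -- WAW r7
[2] i3  ld.MEM  -- RAW r7
[3] i4+i5  sll.ALU xor.ALU  -- 2-wide
[4] i6  ld.MEM  -- no-port MEM/MEM
[5] i7+i8  st.MEM and.ALU  -- 2-wide
[6] i9+i10  or.ALU or.ALU  -- 2-wide

ISSUED = 6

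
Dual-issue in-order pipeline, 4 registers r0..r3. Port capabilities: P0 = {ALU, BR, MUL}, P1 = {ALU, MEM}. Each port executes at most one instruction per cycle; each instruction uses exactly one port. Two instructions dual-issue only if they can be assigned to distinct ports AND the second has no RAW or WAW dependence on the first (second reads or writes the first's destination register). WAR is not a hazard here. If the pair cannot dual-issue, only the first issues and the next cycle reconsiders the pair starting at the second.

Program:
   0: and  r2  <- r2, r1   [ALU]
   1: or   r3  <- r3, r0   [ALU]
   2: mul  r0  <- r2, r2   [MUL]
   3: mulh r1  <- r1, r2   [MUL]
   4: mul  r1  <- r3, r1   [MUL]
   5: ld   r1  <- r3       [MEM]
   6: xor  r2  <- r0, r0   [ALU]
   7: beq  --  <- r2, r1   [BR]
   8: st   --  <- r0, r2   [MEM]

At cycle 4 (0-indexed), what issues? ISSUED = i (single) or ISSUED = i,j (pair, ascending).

[0] i0,i1  and.ALU or.ALU  -- dual
[1] i2  mul.MUL  -- no-port MUL/MUL
[2] i3  mulh.MUL  -- no-port MUL/MUL
[3] i4  mul.MUL  -- WAW r1
[4] i5,i6  ld.MEM xor.ALU  -- dual
[5] i7,i8  beq.BR st.MEM  -- dual

ISSUED = 5,6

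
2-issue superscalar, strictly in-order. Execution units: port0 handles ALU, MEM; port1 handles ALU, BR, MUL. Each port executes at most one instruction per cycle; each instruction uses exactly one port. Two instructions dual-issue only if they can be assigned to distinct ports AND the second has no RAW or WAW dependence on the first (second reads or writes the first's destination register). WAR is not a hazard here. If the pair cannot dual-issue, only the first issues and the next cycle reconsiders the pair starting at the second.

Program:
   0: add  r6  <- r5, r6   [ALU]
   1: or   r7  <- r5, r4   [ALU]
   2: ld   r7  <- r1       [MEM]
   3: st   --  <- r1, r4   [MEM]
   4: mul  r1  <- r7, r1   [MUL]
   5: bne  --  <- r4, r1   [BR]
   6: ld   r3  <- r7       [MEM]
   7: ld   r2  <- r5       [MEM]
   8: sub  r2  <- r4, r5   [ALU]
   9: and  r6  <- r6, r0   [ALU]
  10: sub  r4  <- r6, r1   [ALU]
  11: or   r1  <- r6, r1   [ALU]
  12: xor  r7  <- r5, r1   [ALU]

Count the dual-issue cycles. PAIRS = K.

PAIRS = 5

#0 head=0: add/or i0/i1 pair
#1 head=2: ld i2 no-port MEM/MEM
#2 head=3: st/mul i3/i4 pair
#3 head=5: bne/ld i5/i6 pair
#4 head=7: ld i7 WAW r2
#5 head=8: sub/and i8/i9 pair
#6 head=10: sub/or i10/i11 pair
#7 head=12: xor i12 tail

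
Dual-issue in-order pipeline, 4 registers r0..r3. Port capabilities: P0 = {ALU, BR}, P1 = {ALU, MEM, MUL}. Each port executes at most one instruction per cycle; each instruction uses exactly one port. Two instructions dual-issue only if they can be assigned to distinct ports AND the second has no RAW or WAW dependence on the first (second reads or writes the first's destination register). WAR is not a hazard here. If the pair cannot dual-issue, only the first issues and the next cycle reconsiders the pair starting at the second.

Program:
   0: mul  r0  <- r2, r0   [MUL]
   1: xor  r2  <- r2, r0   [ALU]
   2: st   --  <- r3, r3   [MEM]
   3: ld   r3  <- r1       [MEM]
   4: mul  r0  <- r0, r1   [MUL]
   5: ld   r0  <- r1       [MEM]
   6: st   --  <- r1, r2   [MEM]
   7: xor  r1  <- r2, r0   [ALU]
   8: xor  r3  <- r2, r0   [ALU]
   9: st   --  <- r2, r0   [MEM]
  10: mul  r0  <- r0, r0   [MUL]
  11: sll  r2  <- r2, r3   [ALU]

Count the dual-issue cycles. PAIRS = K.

[0] i0  mul  -- RAW r0
[1] i1+i2  xor+st  -- dual
[2] i3  ld  -- no-port MEM/MUL
[3] i4  mul  -- no-port MUL/MEM
[4] i5  ld  -- no-port MEM/MEM
[5] i6+i7  st+xor  -- dual
[6] i8+i9  xor+st  -- dual
[7] i10+i11  mul+sll  -- dual

PAIRS = 4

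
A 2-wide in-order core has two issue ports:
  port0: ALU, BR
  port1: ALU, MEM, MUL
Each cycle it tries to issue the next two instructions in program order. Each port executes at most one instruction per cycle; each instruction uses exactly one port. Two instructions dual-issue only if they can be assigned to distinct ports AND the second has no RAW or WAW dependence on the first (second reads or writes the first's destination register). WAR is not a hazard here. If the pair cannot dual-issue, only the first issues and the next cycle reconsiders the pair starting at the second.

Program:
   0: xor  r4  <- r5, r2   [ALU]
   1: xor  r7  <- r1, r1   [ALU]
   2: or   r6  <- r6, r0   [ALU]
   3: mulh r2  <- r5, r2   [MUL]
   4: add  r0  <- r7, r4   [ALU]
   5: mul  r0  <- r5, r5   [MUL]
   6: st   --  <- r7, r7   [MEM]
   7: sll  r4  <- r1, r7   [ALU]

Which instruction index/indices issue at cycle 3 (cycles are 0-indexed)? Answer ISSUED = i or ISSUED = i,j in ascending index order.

ISSUED = 5

#0 head=0: xor;xor i0/i1 dual
#1 head=2: or;mulh i2/i3 dual
#2 head=4: add i4 WAW r0
#3 head=5: mul i5 no-port MUL/MEM
#4 head=6: st;sll i6/i7 dual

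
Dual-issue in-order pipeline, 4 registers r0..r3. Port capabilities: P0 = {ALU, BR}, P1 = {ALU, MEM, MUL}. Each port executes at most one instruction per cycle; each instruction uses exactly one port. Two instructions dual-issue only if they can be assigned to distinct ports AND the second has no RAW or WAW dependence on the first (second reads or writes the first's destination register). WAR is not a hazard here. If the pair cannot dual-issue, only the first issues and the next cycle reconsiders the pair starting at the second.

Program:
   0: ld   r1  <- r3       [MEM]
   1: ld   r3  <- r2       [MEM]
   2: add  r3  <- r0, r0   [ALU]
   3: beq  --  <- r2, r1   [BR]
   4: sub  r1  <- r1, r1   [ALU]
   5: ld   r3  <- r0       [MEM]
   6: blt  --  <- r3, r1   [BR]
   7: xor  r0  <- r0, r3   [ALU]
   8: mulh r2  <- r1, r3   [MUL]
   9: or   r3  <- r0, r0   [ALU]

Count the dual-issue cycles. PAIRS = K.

PAIRS = 4

[0] i0  ld  -- no-port MEM/MEM
[1] i1  ld  -- WAW r3
[2] i2,i3  add+beq  -- 2-wide
[3] i4,i5  sub+ld  -- 2-wide
[4] i6,i7  blt+xor  -- 2-wide
[5] i8,i9  mulh+or  -- 2-wide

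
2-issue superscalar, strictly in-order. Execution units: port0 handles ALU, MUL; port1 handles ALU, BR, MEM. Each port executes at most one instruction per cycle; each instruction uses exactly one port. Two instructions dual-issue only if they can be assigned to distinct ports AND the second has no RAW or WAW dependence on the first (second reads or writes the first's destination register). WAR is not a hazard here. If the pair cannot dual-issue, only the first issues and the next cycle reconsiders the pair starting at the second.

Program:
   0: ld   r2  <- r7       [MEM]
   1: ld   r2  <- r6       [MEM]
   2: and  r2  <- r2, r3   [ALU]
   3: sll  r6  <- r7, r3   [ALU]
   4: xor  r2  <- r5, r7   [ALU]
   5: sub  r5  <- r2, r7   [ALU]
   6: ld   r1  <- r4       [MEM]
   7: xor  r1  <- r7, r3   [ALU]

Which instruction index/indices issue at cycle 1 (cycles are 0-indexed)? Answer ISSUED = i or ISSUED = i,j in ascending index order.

ISSUED = 1

0. ld @i0  | no-port MEM/MEM
1. ld @i1  | RAW+WAW r2
2. and/sll @i2&i3  | 2-wide
3. xor @i4  | RAW r2
4. sub/ld @i5&i6  | 2-wide
5. xor @i7  | tail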